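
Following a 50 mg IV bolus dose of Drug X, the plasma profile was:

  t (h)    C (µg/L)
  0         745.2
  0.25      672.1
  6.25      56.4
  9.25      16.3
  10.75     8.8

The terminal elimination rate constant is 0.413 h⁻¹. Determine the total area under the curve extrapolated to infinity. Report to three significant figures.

AUC = 2510 µg/L·h

Trapezoidal AUC_0→10.75:
  [0→0.25]: (745.2+672.1)/2 × 0.25 = 177.1625
  [0.25→6.25]: (672.1+56.4)/2 × 6 = 2185.5
  [6.25→9.25]: (56.4+16.3)/2 × 3 = 109.05
  [9.25→10.75]: (16.3+8.8)/2 × 1.5 = 18.825
  Sum = 2490.5375 µg/L·h
Extrapolated tail: C_last / k_e = 8.8 / 0.413 = 21.308
AUC_0→∞ = 2490.5375 + 21.308 = 2511.8455 µg/L·h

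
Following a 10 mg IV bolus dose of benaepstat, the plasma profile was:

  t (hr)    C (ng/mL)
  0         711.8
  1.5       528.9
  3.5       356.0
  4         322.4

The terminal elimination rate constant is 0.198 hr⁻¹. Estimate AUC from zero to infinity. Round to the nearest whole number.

Trapezoidal AUC_0→4:
  [0→1.5]: (711.8+528.9)/2 × 1.5 = 930.525
  [1.5→3.5]: (528.9+356.0)/2 × 2 = 884.9
  [3.5→4]: (356.0+322.4)/2 × 0.5 = 169.6
  Sum = 1985.025 ng/mL·hr
Extrapolated tail: C_last / k_e = 322.4 / 0.198 = 1628.283
AUC_0→∞ = 1985.025 + 1628.283 = 3613.308 ng/mL·hr

AUC = 3613 ng/mL·hr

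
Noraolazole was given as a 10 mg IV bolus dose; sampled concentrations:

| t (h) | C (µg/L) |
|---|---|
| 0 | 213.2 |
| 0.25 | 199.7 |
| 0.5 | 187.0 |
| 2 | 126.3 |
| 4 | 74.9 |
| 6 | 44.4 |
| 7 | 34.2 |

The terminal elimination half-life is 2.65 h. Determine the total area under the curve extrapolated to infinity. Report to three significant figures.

AUC = 825 µg/L·h

Trapezoidal AUC_0→7:
  [0→0.25]: (213.2+199.7)/2 × 0.25 = 51.6125
  [0.25→0.5]: (199.7+187.0)/2 × 0.25 = 48.3375
  [0.5→2]: (187.0+126.3)/2 × 1.5 = 234.975
  [2→4]: (126.3+74.9)/2 × 2 = 201.2
  [4→6]: (74.9+44.4)/2 × 2 = 119.3
  [6→7]: (44.4+34.2)/2 × 1 = 39.3
  Sum = 694.725 µg/L·h
k_e = ln2 / t½ = 0.693147 / 2.65 = 0.2616 h^-1
Extrapolated tail: C_last / k_e = 34.2 / 0.2616 = 130.734
AUC_0→∞ = 694.725 + 130.734 = 825.459 µg/L·h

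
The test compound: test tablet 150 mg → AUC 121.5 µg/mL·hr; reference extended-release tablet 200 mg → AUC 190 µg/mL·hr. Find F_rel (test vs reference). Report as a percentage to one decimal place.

F_rel = 85.3%

F_rel = (AUC_test/D_test) / (AUC_ref/D_ref)
      = (121.5/150) / (190/200)
      = 0.81 / 0.95 = 0.8526 = 85.26%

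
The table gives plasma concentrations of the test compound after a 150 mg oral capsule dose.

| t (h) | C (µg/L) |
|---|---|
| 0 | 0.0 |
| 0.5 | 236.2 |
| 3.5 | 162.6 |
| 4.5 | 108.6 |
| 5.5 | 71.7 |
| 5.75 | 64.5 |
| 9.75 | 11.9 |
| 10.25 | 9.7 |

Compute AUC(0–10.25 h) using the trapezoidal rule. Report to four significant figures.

Trapezoidal AUC_0→10.25:
  [0→0.5]: (0.0+236.2)/2 × 0.5 = 59.05
  [0.5→3.5]: (236.2+162.6)/2 × 3 = 598.2
  [3.5→4.5]: (162.6+108.6)/2 × 1 = 135.6
  [4.5→5.5]: (108.6+71.7)/2 × 1 = 90.15
  [5.5→5.75]: (71.7+64.5)/2 × 0.25 = 17.025
  [5.75→9.75]: (64.5+11.9)/2 × 4 = 152.8
  [9.75→10.25]: (11.9+9.7)/2 × 0.5 = 5.4
  Sum = 1058.225 µg/L·h

AUC = 1058 µg/L·h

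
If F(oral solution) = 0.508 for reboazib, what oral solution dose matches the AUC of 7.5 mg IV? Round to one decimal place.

For equal systemic exposure: F × D_ev = D_iv
D_ev = D_iv / F = 7.5 / 0.508 = 14.7638 mg

D_oral = 14.8 mg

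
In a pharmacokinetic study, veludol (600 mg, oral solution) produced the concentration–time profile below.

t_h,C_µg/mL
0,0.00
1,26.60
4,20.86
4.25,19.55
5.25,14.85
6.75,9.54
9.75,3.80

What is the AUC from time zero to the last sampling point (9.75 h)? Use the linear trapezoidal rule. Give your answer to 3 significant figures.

Trapezoidal AUC_0→9.75:
  [0→1]: (0.00+26.60)/2 × 1 = 13.3
  [1→4]: (26.60+20.86)/2 × 3 = 71.19
  [4→4.25]: (20.86+19.55)/2 × 0.25 = 5.05125
  [4.25→5.25]: (19.55+14.85)/2 × 1 = 17.2
  [5.25→6.75]: (14.85+9.54)/2 × 1.5 = 18.2925
  [6.75→9.75]: (9.54+3.80)/2 × 3 = 20.01
  Sum = 145.04375 µg/mL·h

AUC = 145 µg/mL·h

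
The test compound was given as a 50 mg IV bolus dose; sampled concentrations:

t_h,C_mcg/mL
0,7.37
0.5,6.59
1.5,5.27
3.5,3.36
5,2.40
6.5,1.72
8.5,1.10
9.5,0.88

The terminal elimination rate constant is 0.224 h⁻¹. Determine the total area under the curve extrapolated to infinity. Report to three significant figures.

Trapezoidal AUC_0→9.5:
  [0→0.5]: (7.37+6.59)/2 × 0.5 = 3.49
  [0.5→1.5]: (6.59+5.27)/2 × 1 = 5.93
  [1.5→3.5]: (5.27+3.36)/2 × 2 = 8.63
  [3.5→5]: (3.36+2.40)/2 × 1.5 = 4.32
  [5→6.5]: (2.40+1.72)/2 × 1.5 = 3.09
  [6.5→8.5]: (1.72+1.10)/2 × 2 = 2.82
  [8.5→9.5]: (1.10+0.88)/2 × 1 = 0.99
  Sum = 29.27 mcg/mL·h
Extrapolated tail: C_last / k_e = 0.88 / 0.224 = 3.929
AUC_0→∞ = 29.27 + 3.929 = 33.199 mcg/mL·h

AUC = 33.2 mcg/mL·h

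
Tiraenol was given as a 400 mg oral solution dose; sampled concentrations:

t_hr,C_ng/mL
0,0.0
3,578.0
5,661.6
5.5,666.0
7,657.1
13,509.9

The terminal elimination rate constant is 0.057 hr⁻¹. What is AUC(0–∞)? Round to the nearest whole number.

AUC = 15877 ng/mL·hr

Trapezoidal AUC_0→13:
  [0→3]: (0.0+578.0)/2 × 3 = 867.0
  [3→5]: (578.0+661.6)/2 × 2 = 1239.6
  [5→5.5]: (661.6+666.0)/2 × 0.5 = 331.9
  [5.5→7]: (666.0+657.1)/2 × 1.5 = 992.325
  [7→13]: (657.1+509.9)/2 × 6 = 3501.0
  Sum = 6931.825 ng/mL·hr
Extrapolated tail: C_last / k_e = 509.9 / 0.057 = 8945.614
AUC_0→∞ = 6931.825 + 8945.614 = 15877.439 ng/mL·hr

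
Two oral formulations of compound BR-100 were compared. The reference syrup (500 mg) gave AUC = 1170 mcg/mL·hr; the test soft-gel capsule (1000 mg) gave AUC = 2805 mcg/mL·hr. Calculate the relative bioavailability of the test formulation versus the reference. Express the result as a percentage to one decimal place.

F_rel = (AUC_test/D_test) / (AUC_ref/D_ref)
      = (2805/1000) / (1170/500)
      = 2.805 / 2.34 = 1.1987 = 119.87%

F_rel = 119.9%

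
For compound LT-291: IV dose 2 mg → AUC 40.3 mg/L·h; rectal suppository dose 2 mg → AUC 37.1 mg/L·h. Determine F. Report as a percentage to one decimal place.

F = 92.1%

F = (AUC_ev / D_ev) / (AUC_iv / D_iv)
  = (37.1/2) / (40.3/2)
  = 18.55 / 20.15 = 0.9206
  = 92.06%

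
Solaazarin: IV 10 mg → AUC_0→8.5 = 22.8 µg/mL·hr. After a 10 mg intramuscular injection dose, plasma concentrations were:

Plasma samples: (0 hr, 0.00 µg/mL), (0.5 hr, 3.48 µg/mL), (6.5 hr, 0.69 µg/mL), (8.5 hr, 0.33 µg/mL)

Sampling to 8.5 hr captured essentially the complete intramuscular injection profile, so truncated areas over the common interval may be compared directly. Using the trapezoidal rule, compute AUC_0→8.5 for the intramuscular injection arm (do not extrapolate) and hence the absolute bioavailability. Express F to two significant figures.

F = 0.63

Trapezoidal AUC_0→8.5 (intramuscular injection):
  [0→0.5]: (0.00+3.48)/2 × 0.5 = 0.87
  [0.5→6.5]: (3.48+0.69)/2 × 6 = 12.51
  [6.5→8.5]: (0.69+0.33)/2 × 2 = 1.02
  Sum = 14.4 µg/mL·hr
F = (AUC_ev/D_ev)/(AUC_iv/D_iv) = (14.4/10)/(22.8/10) = 1.44/2.28 = 0.6316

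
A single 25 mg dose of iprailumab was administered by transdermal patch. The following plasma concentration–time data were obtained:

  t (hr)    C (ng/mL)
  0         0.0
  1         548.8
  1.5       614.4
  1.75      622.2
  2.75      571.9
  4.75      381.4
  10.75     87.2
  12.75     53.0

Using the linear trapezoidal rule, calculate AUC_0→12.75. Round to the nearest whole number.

AUC = 3816 ng/mL·hr

Trapezoidal AUC_0→12.75:
  [0→1]: (0.0+548.8)/2 × 1 = 274.4
  [1→1.5]: (548.8+614.4)/2 × 0.5 = 290.8
  [1.5→1.75]: (614.4+622.2)/2 × 0.25 = 154.575
  [1.75→2.75]: (622.2+571.9)/2 × 1 = 597.05
  [2.75→4.75]: (571.9+381.4)/2 × 2 = 953.3
  [4.75→10.75]: (381.4+87.2)/2 × 6 = 1405.8
  [10.75→12.75]: (87.2+53.0)/2 × 2 = 140.2
  Sum = 3816.125 ng/mL·hr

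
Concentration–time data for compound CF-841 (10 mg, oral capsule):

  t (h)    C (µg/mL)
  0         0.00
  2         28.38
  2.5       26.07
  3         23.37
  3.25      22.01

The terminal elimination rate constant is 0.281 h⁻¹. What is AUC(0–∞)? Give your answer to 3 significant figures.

AUC = 138 µg/mL·h

Trapezoidal AUC_0→3.25:
  [0→2]: (0.00+28.38)/2 × 2 = 28.38
  [2→2.5]: (28.38+26.07)/2 × 0.5 = 13.6125
  [2.5→3]: (26.07+23.37)/2 × 0.5 = 12.36
  [3→3.25]: (23.37+22.01)/2 × 0.25 = 5.6725
  Sum = 60.025 µg/mL·h
Extrapolated tail: C_last / k_e = 22.01 / 0.281 = 78.327
AUC_0→∞ = 60.025 + 78.327 = 138.352 µg/mL·h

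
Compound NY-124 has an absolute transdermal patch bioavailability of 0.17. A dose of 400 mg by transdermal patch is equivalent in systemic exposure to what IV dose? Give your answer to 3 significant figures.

Systemic exposure from an extravascular dose = F × D_ev, so the equivalent IV dose is F × D_ev.
D_iv = F × D_ev = 0.17 × 400 = 68 mg

D_iv = 68.0 mg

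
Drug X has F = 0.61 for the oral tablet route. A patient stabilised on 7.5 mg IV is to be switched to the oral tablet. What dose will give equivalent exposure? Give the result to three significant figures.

D_oral = 12.3 mg

For equal systemic exposure: F × D_ev = D_iv
D_ev = D_iv / F = 7.5 / 0.61 = 12.2951 mg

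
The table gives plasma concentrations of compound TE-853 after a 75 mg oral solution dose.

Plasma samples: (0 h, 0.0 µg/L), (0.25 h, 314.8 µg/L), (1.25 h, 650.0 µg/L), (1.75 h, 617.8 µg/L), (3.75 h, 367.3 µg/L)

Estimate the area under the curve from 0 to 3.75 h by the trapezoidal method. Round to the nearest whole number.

AUC = 1824 µg/L·h

Trapezoidal AUC_0→3.75:
  [0→0.25]: (0.0+314.8)/2 × 0.25 = 39.35
  [0.25→1.25]: (314.8+650.0)/2 × 1 = 482.4
  [1.25→1.75]: (650.0+617.8)/2 × 0.5 = 316.95
  [1.75→3.75]: (617.8+367.3)/2 × 2 = 985.1
  Sum = 1823.8 µg/L·h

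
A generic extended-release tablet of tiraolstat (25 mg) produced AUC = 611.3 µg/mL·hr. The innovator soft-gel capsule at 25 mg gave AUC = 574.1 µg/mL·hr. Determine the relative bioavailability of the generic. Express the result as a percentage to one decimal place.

F_rel = 106.5%

F_rel = (AUC_test/D_test) / (AUC_ref/D_ref)
      = (611.3/25) / (574.1/25)
      = 24.452 / 22.964 = 1.0648 = 106.48%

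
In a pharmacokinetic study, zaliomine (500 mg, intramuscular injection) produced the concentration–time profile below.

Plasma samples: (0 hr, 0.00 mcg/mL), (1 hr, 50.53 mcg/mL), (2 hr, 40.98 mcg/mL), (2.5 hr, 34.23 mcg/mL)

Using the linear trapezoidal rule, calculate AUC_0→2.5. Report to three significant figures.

AUC = 89.8 mcg/mL·hr

Trapezoidal AUC_0→2.5:
  [0→1]: (0.00+50.53)/2 × 1 = 25.265
  [1→2]: (50.53+40.98)/2 × 1 = 45.755
  [2→2.5]: (40.98+34.23)/2 × 0.5 = 18.8025
  Sum = 89.8225 mcg/mL·hr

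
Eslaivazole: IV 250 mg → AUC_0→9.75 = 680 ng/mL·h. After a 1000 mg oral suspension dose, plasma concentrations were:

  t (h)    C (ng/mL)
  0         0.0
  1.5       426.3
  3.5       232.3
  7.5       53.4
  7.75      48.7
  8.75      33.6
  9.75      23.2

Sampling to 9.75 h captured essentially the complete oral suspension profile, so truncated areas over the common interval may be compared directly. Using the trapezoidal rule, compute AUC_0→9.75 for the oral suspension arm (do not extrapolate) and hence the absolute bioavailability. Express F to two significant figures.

Trapezoidal AUC_0→9.75 (oral suspension):
  [0→1.5]: (0.0+426.3)/2 × 1.5 = 319.725
  [1.5→3.5]: (426.3+232.3)/2 × 2 = 658.6
  [3.5→7.5]: (232.3+53.4)/2 × 4 = 571.4
  [7.5→7.75]: (53.4+48.7)/2 × 0.25 = 12.7625
  [7.75→8.75]: (48.7+33.6)/2 × 1 = 41.15
  [8.75→9.75]: (33.6+23.2)/2 × 1 = 28.4
  Sum = 1632.0375 ng/mL·h
F = (AUC_ev/D_ev)/(AUC_iv/D_iv) = (1632.0375/1000)/(680/250) = 1.6320375/2.72 = 0.6000

F = 0.60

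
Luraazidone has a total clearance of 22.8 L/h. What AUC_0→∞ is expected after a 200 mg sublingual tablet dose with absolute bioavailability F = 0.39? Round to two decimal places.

AUC_0→∞ = F × Dose / CL
        = 0.39 × 200 / 22.8 = 3.42105 mg/L·h

AUC = 3.42 mg/L·h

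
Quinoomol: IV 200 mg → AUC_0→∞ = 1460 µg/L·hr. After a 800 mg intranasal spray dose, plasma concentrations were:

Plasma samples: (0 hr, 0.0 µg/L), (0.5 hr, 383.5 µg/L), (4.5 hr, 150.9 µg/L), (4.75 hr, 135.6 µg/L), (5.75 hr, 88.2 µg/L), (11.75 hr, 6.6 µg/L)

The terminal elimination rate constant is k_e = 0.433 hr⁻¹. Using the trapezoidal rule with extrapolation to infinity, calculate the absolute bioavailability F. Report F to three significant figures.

Trapezoidal AUC_0→11.75 (intranasal spray):
  [0→0.5]: (0.0+383.5)/2 × 0.5 = 95.875
  [0.5→4.5]: (383.5+150.9)/2 × 4 = 1068.8
  [4.5→4.75]: (150.9+135.6)/2 × 0.25 = 35.8125
  [4.75→5.75]: (135.6+88.2)/2 × 1 = 111.9
  [5.75→11.75]: (88.2+6.6)/2 × 6 = 284.4
  Sum = 1596.7875 µg/L·hr
Tail: C_last/k_e = 6.6/0.433 = 15.242
AUC_0→∞ (intranasal spray) = 1596.7875 + 15.242 = 1612.0295 µg/L·hr
F = (AUC_ev/D_ev)/(AUC_iv/D_iv) = (1612.0295/800)/(1460/200) = 2.01504/7.3 = 0.2760

F = 0.276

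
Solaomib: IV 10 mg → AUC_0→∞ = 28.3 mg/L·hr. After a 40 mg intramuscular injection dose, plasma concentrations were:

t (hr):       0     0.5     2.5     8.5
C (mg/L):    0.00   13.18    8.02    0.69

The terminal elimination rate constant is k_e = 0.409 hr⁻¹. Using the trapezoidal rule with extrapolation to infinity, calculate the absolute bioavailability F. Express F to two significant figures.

F = 0.46

Trapezoidal AUC_0→8.5 (intramuscular injection):
  [0→0.5]: (0.00+13.18)/2 × 0.5 = 3.295
  [0.5→2.5]: (13.18+8.02)/2 × 2 = 21.2
  [2.5→8.5]: (8.02+0.69)/2 × 6 = 26.13
  Sum = 50.625 mg/L·hr
Tail: C_last/k_e = 0.69/0.409 = 1.687
AUC_0→∞ (intramuscular injection) = 50.625 + 1.687 = 52.312 mg/L·hr
F = (AUC_ev/D_ev)/(AUC_iv/D_iv) = (52.312/40)/(28.3/10) = 1.3078/2.83 = 0.4621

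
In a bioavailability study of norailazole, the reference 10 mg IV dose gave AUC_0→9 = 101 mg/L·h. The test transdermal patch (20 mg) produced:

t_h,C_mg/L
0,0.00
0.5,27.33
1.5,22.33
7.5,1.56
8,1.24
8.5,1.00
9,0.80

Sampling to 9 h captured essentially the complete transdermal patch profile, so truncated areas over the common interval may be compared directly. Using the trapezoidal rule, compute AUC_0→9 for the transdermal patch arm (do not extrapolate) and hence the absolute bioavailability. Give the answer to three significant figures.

F = 0.520

Trapezoidal AUC_0→9 (transdermal patch):
  [0→0.5]: (0.00+27.33)/2 × 0.5 = 6.8325
  [0.5→1.5]: (27.33+22.33)/2 × 1 = 24.83
  [1.5→7.5]: (22.33+1.56)/2 × 6 = 71.67
  [7.5→8]: (1.56+1.24)/2 × 0.5 = 0.7
  [8→8.5]: (1.24+1.00)/2 × 0.5 = 0.56
  [8.5→9]: (1.00+0.80)/2 × 0.5 = 0.45
  Sum = 105.0425 mg/L·h
F = (AUC_ev/D_ev)/(AUC_iv/D_iv) = (105.0425/20)/(101/10) = 5.252125/10.1 = 0.5200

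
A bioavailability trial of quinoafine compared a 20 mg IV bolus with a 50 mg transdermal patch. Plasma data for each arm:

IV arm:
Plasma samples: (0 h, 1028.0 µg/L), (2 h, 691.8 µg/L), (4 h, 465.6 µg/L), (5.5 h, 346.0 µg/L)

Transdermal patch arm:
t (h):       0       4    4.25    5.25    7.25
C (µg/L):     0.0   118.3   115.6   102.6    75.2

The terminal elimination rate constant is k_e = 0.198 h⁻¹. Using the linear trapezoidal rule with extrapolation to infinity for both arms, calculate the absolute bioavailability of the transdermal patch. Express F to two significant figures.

Trapezoidal AUC_0→5.5 (IV):
  [0→2]: (1028.0+691.8)/2 × 2 = 1719.8
  [2→4]: (691.8+465.6)/2 × 2 = 1157.4
  [4→5.5]: (465.6+346.0)/2 × 1.5 = 608.7
  Sum = 3485.9 µg/L·h
IV tail: 346.0/0.198 = 1747.475; AUC_iv,0→∞ = 3485.9 + 1747.475 = 5233.375 µg/L·h
Trapezoidal AUC_0→7.25 (transdermal patch):
  [0→4]: (0.0+118.3)/2 × 4 = 236.6
  [4→4.25]: (118.3+115.6)/2 × 0.25 = 29.2375
  [4.25→5.25]: (115.6+102.6)/2 × 1 = 109.1
  [5.25→7.25]: (102.6+75.2)/2 × 2 = 177.8
  Sum = 552.7375 µg/L·h
transdermal patch tail: 75.2/0.198 = 379.798; AUC_ev,0→∞ = 552.7375 + 379.798 = 932.5355 µg/L·h
F = (AUC_ev/D_ev)/(AUC_iv/D_iv) = (932.5355/50)/(5233.375/20) = 18.65071/261.66875 = 0.0713

F = 0.071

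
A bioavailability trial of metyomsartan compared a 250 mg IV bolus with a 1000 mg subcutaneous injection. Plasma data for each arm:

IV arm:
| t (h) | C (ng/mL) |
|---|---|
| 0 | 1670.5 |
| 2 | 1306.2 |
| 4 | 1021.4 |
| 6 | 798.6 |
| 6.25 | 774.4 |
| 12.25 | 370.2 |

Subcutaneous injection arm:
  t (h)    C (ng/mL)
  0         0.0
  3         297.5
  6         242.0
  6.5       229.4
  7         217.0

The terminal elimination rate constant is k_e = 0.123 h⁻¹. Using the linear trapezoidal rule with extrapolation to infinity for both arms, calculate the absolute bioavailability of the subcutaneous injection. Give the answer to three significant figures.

F = 0.0590

Trapezoidal AUC_0→12.25 (IV):
  [0→2]: (1670.5+1306.2)/2 × 2 = 2976.7
  [2→4]: (1306.2+1021.4)/2 × 2 = 2327.6
  [4→6]: (1021.4+798.6)/2 × 2 = 1820.0
  [6→6.25]: (798.6+774.4)/2 × 0.25 = 196.625
  [6.25→12.25]: (774.4+370.2)/2 × 6 = 3433.8
  Sum = 10754.725 ng/mL·h
IV tail: 370.2/0.123 = 3009.756; AUC_iv,0→∞ = 10754.725 + 3009.756 = 13764.481 ng/mL·h
Trapezoidal AUC_0→7 (subcutaneous injection):
  [0→3]: (0.0+297.5)/2 × 3 = 446.25
  [3→6]: (297.5+242.0)/2 × 3 = 809.25
  [6→6.5]: (242.0+229.4)/2 × 0.5 = 117.85
  [6.5→7]: (229.4+217.0)/2 × 0.5 = 111.6
  Sum = 1484.95 ng/mL·h
subcutaneous injection tail: 217.0/0.123 = 1764.228; AUC_ev,0→∞ = 1484.95 + 1764.228 = 3249.178 ng/mL·h
F = (AUC_ev/D_ev)/(AUC_iv/D_iv) = (3249.178/1000)/(13764.481/250) = 3.249178/55.057924 = 0.0590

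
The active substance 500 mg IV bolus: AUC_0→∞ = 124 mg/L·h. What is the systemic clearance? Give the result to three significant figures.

CL = Dose_iv / AUC_0→∞
   = 500 / 124 = 4.03226 L/h

CL = 4.03 L/h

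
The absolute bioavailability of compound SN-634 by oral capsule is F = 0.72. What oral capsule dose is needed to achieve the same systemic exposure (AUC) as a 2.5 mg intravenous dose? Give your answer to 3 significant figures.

For equal systemic exposure: F × D_ev = D_iv
D_ev = D_iv / F = 2.5 / 0.72 = 3.47222 mg

D_oral = 3.47 mg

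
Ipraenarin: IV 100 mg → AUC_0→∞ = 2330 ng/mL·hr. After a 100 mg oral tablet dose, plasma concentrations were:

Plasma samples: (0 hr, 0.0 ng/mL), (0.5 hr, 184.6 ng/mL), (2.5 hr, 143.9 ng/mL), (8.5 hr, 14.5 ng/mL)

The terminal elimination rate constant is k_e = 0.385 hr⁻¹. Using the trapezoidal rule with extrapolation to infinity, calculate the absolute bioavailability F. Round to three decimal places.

Trapezoidal AUC_0→8.5 (oral tablet):
  [0→0.5]: (0.0+184.6)/2 × 0.5 = 46.15
  [0.5→2.5]: (184.6+143.9)/2 × 2 = 328.5
  [2.5→8.5]: (143.9+14.5)/2 × 6 = 475.2
  Sum = 849.85 ng/mL·hr
Tail: C_last/k_e = 14.5/0.385 = 37.662
AUC_0→∞ (oral tablet) = 849.85 + 37.662 = 887.512 ng/mL·hr
F = (AUC_ev/D_ev)/(AUC_iv/D_iv) = (887.512/100)/(2330/100) = 8.87512/23.3 = 0.3809

F = 0.381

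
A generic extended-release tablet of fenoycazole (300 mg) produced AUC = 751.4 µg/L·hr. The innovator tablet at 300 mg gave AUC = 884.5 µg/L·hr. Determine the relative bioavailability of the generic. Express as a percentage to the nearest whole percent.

F_rel = (AUC_test/D_test) / (AUC_ref/D_ref)
      = (751.4/300) / (884.5/300)
      = 2.50467 / 2.94833 = 0.8495 = 84.95%

F_rel = 85%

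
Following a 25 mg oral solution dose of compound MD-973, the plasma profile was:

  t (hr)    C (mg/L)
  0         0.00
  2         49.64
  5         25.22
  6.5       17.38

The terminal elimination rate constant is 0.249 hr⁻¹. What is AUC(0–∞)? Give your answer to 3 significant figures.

Trapezoidal AUC_0→6.5:
  [0→2]: (0.00+49.64)/2 × 2 = 49.64
  [2→5]: (49.64+25.22)/2 × 3 = 112.29
  [5→6.5]: (25.22+17.38)/2 × 1.5 = 31.95
  Sum = 193.88 mg/L·hr
Extrapolated tail: C_last / k_e = 17.38 / 0.249 = 69.799
AUC_0→∞ = 193.88 + 69.799 = 263.679 mg/L·hr

AUC = 264 mg/L·hr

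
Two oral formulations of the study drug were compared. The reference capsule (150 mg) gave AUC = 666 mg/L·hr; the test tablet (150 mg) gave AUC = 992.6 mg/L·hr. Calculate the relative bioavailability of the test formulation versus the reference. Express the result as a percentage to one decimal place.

F_rel = 149.0%

F_rel = (AUC_test/D_test) / (AUC_ref/D_ref)
      = (992.6/150) / (666/150)
      = 6.61733 / 4.44 = 1.4904 = 149.04%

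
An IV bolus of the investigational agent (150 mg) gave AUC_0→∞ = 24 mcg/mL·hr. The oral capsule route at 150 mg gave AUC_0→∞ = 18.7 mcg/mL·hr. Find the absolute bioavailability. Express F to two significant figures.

F = 0.78

F = (AUC_ev / D_ev) / (AUC_iv / D_iv)
  = (18.7/150) / (24/150)
  = 0.124667 / 0.16 = 0.7792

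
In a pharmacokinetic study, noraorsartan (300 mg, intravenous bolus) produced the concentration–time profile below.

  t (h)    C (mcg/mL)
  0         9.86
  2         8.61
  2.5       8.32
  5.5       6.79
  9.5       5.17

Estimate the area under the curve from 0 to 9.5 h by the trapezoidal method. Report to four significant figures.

Trapezoidal AUC_0→9.5:
  [0→2]: (9.86+8.61)/2 × 2 = 18.47
  [2→2.5]: (8.61+8.32)/2 × 0.5 = 4.2325
  [2.5→5.5]: (8.32+6.79)/2 × 3 = 22.665
  [5.5→9.5]: (6.79+5.17)/2 × 4 = 23.92
  Sum = 69.2875 mcg/mL·h

AUC = 69.29 mcg/mL·h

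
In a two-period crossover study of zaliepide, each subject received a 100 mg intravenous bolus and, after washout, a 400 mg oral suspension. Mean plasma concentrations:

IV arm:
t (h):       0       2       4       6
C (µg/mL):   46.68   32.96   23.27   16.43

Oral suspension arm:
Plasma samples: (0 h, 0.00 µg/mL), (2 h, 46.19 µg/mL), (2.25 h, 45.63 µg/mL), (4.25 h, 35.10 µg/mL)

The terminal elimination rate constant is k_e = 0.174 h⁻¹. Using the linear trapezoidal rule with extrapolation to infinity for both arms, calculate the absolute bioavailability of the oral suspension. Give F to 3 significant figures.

Trapezoidal AUC_0→6 (IV):
  [0→2]: (46.68+32.96)/2 × 2 = 79.64
  [2→4]: (32.96+23.27)/2 × 2 = 56.23
  [4→6]: (23.27+16.43)/2 × 2 = 39.7
  Sum = 175.57 µg/mL·h
IV tail: 16.43/0.174 = 94.425; AUC_iv,0→∞ = 175.57 + 94.425 = 269.995 µg/mL·h
Trapezoidal AUC_0→4.25 (oral suspension):
  [0→2]: (0.00+46.19)/2 × 2 = 46.19
  [2→2.25]: (46.19+45.63)/2 × 0.25 = 11.4775
  [2.25→4.25]: (45.63+35.10)/2 × 2 = 80.73
  Sum = 138.3975 µg/mL·h
oral suspension tail: 35.10/0.174 = 201.724; AUC_ev,0→∞ = 138.3975 + 201.724 = 340.1215 µg/mL·h
F = (AUC_ev/D_ev)/(AUC_iv/D_iv) = (340.1215/400)/(269.995/100) = 0.85030375/2.69995 = 0.3149

F = 0.315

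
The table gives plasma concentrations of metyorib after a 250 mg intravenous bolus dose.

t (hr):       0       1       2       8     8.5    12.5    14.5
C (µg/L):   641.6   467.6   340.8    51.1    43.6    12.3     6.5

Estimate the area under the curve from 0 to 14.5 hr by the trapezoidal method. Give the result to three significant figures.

AUC = 2290 µg/L·hr

Trapezoidal AUC_0→14.5:
  [0→1]: (641.6+467.6)/2 × 1 = 554.6
  [1→2]: (467.6+340.8)/2 × 1 = 404.2
  [2→8]: (340.8+51.1)/2 × 6 = 1175.7
  [8→8.5]: (51.1+43.6)/2 × 0.5 = 23.675
  [8.5→12.5]: (43.6+12.3)/2 × 4 = 111.8
  [12.5→14.5]: (12.3+6.5)/2 × 2 = 18.8
  Sum = 2288.775 µg/L·hr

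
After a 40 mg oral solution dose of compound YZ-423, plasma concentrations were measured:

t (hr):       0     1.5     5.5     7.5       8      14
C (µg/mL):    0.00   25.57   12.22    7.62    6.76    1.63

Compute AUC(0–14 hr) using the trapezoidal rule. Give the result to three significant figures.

AUC = 143 µg/mL·hr

Trapezoidal AUC_0→14:
  [0→1.5]: (0.00+25.57)/2 × 1.5 = 19.1775
  [1.5→5.5]: (25.57+12.22)/2 × 4 = 75.58
  [5.5→7.5]: (12.22+7.62)/2 × 2 = 19.84
  [7.5→8]: (7.62+6.76)/2 × 0.5 = 3.595
  [8→14]: (6.76+1.63)/2 × 6 = 25.17
  Sum = 143.3625 µg/mL·hr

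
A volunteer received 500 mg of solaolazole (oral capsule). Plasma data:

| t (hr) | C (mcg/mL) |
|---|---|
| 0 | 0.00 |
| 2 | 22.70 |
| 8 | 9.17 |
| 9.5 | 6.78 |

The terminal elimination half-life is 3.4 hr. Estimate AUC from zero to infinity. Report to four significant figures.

AUC = 163.5 mcg/mL·hr

Trapezoidal AUC_0→9.5:
  [0→2]: (0.00+22.70)/2 × 2 = 22.7
  [2→8]: (22.70+9.17)/2 × 6 = 95.61
  [8→9.5]: (9.17+6.78)/2 × 1.5 = 11.9625
  Sum = 130.2725 mcg/mL·hr
k_e = ln2 / t½ = 0.693147 / 3.4 = 0.2039 hr^-1
Extrapolated tail: C_last / k_e = 6.78 / 0.2039 = 33.252
AUC_0→∞ = 130.2725 + 33.252 = 163.5245 mcg/mL·hr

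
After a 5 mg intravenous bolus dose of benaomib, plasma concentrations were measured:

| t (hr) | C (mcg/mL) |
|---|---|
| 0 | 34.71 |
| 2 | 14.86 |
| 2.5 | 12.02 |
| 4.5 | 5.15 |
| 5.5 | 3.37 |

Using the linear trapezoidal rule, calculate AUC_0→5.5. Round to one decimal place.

Trapezoidal AUC_0→5.5:
  [0→2]: (34.71+14.86)/2 × 2 = 49.57
  [2→2.5]: (14.86+12.02)/2 × 0.5 = 6.72
  [2.5→4.5]: (12.02+5.15)/2 × 2 = 17.17
  [4.5→5.5]: (5.15+3.37)/2 × 1 = 4.26
  Sum = 77.72 mcg/mL·hr

AUC = 77.7 mcg/mL·hr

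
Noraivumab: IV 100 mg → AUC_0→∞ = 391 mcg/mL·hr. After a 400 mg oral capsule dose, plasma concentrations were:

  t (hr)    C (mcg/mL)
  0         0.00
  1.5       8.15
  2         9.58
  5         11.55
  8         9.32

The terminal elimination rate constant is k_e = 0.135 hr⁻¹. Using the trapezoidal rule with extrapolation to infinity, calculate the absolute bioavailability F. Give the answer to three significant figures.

F = 0.0912

Trapezoidal AUC_0→8 (oral capsule):
  [0→1.5]: (0.00+8.15)/2 × 1.5 = 6.1125
  [1.5→2]: (8.15+9.58)/2 × 0.5 = 4.4325
  [2→5]: (9.58+11.55)/2 × 3 = 31.695
  [5→8]: (11.55+9.32)/2 × 3 = 31.305
  Sum = 73.545 mcg/mL·hr
Tail: C_last/k_e = 9.32/0.135 = 69.037
AUC_0→∞ (oral capsule) = 73.545 + 69.037 = 142.582 mcg/mL·hr
F = (AUC_ev/D_ev)/(AUC_iv/D_iv) = (142.582/400)/(391/100) = 0.356455/3.91 = 0.0912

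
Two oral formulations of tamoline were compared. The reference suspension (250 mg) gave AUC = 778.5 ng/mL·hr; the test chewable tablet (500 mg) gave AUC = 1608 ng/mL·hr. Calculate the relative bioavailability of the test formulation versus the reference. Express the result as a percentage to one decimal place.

F_rel = 103.3%

F_rel = (AUC_test/D_test) / (AUC_ref/D_ref)
      = (1608/500) / (778.5/250)
      = 3.216 / 3.114 = 1.0328 = 103.28%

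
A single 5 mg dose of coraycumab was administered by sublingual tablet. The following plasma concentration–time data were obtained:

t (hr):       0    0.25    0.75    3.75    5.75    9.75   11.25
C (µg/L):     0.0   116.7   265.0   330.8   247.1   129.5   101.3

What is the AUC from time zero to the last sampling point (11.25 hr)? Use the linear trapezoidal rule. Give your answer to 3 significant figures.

AUC = 2510 µg/L·hr

Trapezoidal AUC_0→11.25:
  [0→0.25]: (0.0+116.7)/2 × 0.25 = 14.5875
  [0.25→0.75]: (116.7+265.0)/2 × 0.5 = 95.425
  [0.75→3.75]: (265.0+330.8)/2 × 3 = 893.7
  [3.75→5.75]: (330.8+247.1)/2 × 2 = 577.9
  [5.75→9.75]: (247.1+129.5)/2 × 4 = 753.2
  [9.75→11.25]: (129.5+101.3)/2 × 1.5 = 173.1
  Sum = 2507.9125 µg/L·hr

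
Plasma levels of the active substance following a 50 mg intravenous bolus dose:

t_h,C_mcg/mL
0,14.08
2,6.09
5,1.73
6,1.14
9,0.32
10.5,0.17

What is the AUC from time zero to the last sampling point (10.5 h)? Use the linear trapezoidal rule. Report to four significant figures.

AUC = 35.89 mcg/mL·h

Trapezoidal AUC_0→10.5:
  [0→2]: (14.08+6.09)/2 × 2 = 20.17
  [2→5]: (6.09+1.73)/2 × 3 = 11.73
  [5→6]: (1.73+1.14)/2 × 1 = 1.435
  [6→9]: (1.14+0.32)/2 × 3 = 2.19
  [9→10.5]: (0.32+0.17)/2 × 1.5 = 0.3675
  Sum = 35.8925 mcg/mL·h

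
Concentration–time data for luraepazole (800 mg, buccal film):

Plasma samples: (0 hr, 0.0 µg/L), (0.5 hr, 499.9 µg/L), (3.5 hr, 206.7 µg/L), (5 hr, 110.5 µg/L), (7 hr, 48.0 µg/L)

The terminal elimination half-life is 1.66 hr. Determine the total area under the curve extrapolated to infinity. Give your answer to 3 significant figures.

Trapezoidal AUC_0→7:
  [0→0.5]: (0.0+499.9)/2 × 0.5 = 124.975
  [0.5→3.5]: (499.9+206.7)/2 × 3 = 1059.9
  [3.5→5]: (206.7+110.5)/2 × 1.5 = 237.9
  [5→7]: (110.5+48.0)/2 × 2 = 158.5
  Sum = 1581.275 µg/L·hr
k_e = ln2 / t½ = 0.693147 / 1.66 = 0.4176 hr^-1
Extrapolated tail: C_last / k_e = 48.0 / 0.4176 = 114.943
AUC_0→∞ = 1581.275 + 114.943 = 1696.218 µg/L·hr

AUC = 1700 µg/L·hr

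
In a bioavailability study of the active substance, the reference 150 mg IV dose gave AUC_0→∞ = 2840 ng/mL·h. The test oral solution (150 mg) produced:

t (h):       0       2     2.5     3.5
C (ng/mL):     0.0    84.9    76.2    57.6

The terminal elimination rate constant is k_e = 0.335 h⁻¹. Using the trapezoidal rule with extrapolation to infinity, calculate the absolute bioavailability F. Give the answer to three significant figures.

F = 0.128

Trapezoidal AUC_0→3.5 (oral solution):
  [0→2]: (0.0+84.9)/2 × 2 = 84.9
  [2→2.5]: (84.9+76.2)/2 × 0.5 = 40.275
  [2.5→3.5]: (76.2+57.6)/2 × 1 = 66.9
  Sum = 192.075 ng/mL·h
Tail: C_last/k_e = 57.6/0.335 = 171.940
AUC_0→∞ (oral solution) = 192.075 + 171.940 = 364.015 ng/mL·h
F = (AUC_ev/D_ev)/(AUC_iv/D_iv) = (364.015/150)/(2840/150) = 2.42677/18.9333 = 0.1282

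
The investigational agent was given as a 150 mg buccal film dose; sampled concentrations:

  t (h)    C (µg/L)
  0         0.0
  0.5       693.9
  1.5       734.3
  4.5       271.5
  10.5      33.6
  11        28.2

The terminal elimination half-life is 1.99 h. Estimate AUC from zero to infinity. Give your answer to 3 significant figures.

Trapezoidal AUC_0→11:
  [0→0.5]: (0.0+693.9)/2 × 0.5 = 173.475
  [0.5→1.5]: (693.9+734.3)/2 × 1 = 714.1
  [1.5→4.5]: (734.3+271.5)/2 × 3 = 1508.7
  [4.5→10.5]: (271.5+33.6)/2 × 6 = 915.3
  [10.5→11]: (33.6+28.2)/2 × 0.5 = 15.45
  Sum = 3327.025 µg/L·h
k_e = ln2 / t½ = 0.693147 / 1.99 = 0.3483 h^-1
Extrapolated tail: C_last / k_e = 28.2 / 0.3483 = 80.965
AUC_0→∞ = 3327.025 + 80.965 = 3407.99 µg/L·h

AUC = 3410 µg/L·h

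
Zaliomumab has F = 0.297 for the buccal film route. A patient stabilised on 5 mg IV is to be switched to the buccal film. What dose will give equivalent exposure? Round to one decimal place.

For equal systemic exposure: F × D_ev = D_iv
D_ev = D_iv / F = 5 / 0.297 = 16.835 mg

D_buccal = 16.8 mg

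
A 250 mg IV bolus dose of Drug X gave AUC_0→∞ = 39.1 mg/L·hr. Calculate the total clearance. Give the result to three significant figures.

CL = Dose_iv / AUC_0→∞
   = 250 / 39.1 = 6.39386 L/hr

CL = 6.39 L/hr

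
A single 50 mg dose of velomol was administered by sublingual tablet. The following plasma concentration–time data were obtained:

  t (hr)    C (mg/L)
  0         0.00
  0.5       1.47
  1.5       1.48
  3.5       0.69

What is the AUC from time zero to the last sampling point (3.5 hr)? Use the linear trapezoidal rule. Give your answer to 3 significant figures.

Trapezoidal AUC_0→3.5:
  [0→0.5]: (0.00+1.47)/2 × 0.5 = 0.3675
  [0.5→1.5]: (1.47+1.48)/2 × 1 = 1.475
  [1.5→3.5]: (1.48+0.69)/2 × 2 = 2.17
  Sum = 4.0125 mg/L·hr

AUC = 4.01 mg/L·hr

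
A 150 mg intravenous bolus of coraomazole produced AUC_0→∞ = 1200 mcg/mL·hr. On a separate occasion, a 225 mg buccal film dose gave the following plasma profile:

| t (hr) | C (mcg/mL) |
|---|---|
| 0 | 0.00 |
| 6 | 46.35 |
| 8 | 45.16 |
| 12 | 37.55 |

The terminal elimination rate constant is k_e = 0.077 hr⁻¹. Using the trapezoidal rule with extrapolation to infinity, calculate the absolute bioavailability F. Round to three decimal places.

F = 0.491

Trapezoidal AUC_0→12 (buccal film):
  [0→6]: (0.00+46.35)/2 × 6 = 139.05
  [6→8]: (46.35+45.16)/2 × 2 = 91.51
  [8→12]: (45.16+37.55)/2 × 4 = 165.42
  Sum = 395.98 mcg/mL·hr
Tail: C_last/k_e = 37.55/0.077 = 487.662
AUC_0→∞ (buccal film) = 395.98 + 487.662 = 883.642 mcg/mL·hr
F = (AUC_ev/D_ev)/(AUC_iv/D_iv) = (883.642/225)/(1200/150) = 3.9273/8 = 0.4909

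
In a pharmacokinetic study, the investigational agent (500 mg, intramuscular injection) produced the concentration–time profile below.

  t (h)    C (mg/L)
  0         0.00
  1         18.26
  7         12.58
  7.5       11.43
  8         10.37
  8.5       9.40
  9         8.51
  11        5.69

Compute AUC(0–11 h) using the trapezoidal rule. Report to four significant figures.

Trapezoidal AUC_0→11:
  [0→1]: (0.00+18.26)/2 × 1 = 9.13
  [1→7]: (18.26+12.58)/2 × 6 = 92.52
  [7→7.5]: (12.58+11.43)/2 × 0.5 = 6.0025
  [7.5→8]: (11.43+10.37)/2 × 0.5 = 5.45
  [8→8.5]: (10.37+9.40)/2 × 0.5 = 4.9425
  [8.5→9]: (9.40+8.51)/2 × 0.5 = 4.4775
  [9→11]: (8.51+5.69)/2 × 2 = 14.2
  Sum = 136.7225 mg/L·h

AUC = 136.7 mg/L·h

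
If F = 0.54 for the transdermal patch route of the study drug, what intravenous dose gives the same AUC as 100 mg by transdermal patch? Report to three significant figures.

D_iv = 54.0 mg

Systemic exposure from an extravascular dose = F × D_ev, so the equivalent IV dose is F × D_ev.
D_iv = F × D_ev = 0.54 × 100 = 54 mg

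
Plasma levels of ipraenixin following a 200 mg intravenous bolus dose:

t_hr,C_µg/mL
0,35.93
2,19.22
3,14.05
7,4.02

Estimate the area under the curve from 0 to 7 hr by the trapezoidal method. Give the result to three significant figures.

AUC = 108 µg/mL·hr

Trapezoidal AUC_0→7:
  [0→2]: (35.93+19.22)/2 × 2 = 55.15
  [2→3]: (19.22+14.05)/2 × 1 = 16.635
  [3→7]: (14.05+4.02)/2 × 4 = 36.14
  Sum = 107.925 µg/mL·hr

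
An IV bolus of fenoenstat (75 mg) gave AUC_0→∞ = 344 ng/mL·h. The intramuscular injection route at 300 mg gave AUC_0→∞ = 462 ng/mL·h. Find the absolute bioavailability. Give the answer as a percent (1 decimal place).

F = (AUC_ev / D_ev) / (AUC_iv / D_iv)
  = (462/300) / (344/75)
  = 1.54 / 4.58667 = 0.3358
  = 33.58%

F = 33.6%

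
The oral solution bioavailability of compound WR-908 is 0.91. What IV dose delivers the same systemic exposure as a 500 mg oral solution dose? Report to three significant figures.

D_iv = 455 mg

Systemic exposure from an extravascular dose = F × D_ev, so the equivalent IV dose is F × D_ev.
D_iv = F × D_ev = 0.91 × 500 = 455 mg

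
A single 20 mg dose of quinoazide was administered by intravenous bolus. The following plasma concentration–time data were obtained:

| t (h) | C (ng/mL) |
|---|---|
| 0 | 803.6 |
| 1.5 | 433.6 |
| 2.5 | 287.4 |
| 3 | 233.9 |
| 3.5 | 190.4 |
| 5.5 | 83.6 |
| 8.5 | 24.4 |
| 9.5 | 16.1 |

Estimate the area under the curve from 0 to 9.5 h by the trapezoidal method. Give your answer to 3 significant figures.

AUC = 1980 ng/mL·h

Trapezoidal AUC_0→9.5:
  [0→1.5]: (803.6+433.6)/2 × 1.5 = 927.9
  [1.5→2.5]: (433.6+287.4)/2 × 1 = 360.5
  [2.5→3]: (287.4+233.9)/2 × 0.5 = 130.325
  [3→3.5]: (233.9+190.4)/2 × 0.5 = 106.075
  [3.5→5.5]: (190.4+83.6)/2 × 2 = 274.0
  [5.5→8.5]: (83.6+24.4)/2 × 3 = 162.0
  [8.5→9.5]: (24.4+16.1)/2 × 1 = 20.25
  Sum = 1981.05 ng/mL·h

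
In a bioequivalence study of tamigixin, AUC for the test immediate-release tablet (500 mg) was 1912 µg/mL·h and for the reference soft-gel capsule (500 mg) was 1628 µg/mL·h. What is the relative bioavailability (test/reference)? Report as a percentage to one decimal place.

F_rel = (AUC_test/D_test) / (AUC_ref/D_ref)
      = (1912/500) / (1628/500)
      = 3.824 / 3.256 = 1.1744 = 117.44%

F_rel = 117.4%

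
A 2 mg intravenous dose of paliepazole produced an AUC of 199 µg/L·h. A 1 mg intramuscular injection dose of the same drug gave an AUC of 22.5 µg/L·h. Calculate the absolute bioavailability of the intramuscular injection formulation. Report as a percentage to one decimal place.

F = 22.6%

F = (AUC_ev / D_ev) / (AUC_iv / D_iv)
  = (22.5/1) / (199/2)
  = 22.5 / 99.5 = 0.2261
  = 22.61%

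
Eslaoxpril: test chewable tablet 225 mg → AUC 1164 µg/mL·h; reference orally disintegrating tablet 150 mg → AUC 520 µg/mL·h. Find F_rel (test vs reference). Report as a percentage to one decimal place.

F_rel = (AUC_test/D_test) / (AUC_ref/D_ref)
      = (1164/225) / (520/150)
      = 5.17333 / 3.46667 = 1.4923 = 149.23%

F_rel = 149.2%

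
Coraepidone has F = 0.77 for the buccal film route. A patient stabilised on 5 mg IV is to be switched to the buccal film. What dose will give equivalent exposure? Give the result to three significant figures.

For equal systemic exposure: F × D_ev = D_iv
D_ev = D_iv / F = 5 / 0.77 = 6.49351 mg

D_buccal = 6.49 mg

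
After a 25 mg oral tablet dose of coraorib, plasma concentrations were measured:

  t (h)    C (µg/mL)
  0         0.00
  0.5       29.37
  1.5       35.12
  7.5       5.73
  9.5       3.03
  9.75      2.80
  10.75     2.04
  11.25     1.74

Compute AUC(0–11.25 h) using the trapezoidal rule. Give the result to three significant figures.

Trapezoidal AUC_0→11.25:
  [0→0.5]: (0.00+29.37)/2 × 0.5 = 7.3425
  [0.5→1.5]: (29.37+35.12)/2 × 1 = 32.245
  [1.5→7.5]: (35.12+5.73)/2 × 6 = 122.55
  [7.5→9.5]: (5.73+3.03)/2 × 2 = 8.76
  [9.5→9.75]: (3.03+2.80)/2 × 0.25 = 0.72875
  [9.75→10.75]: (2.80+2.04)/2 × 1 = 2.42
  [10.75→11.25]: (2.04+1.74)/2 × 0.5 = 0.945
  Sum = 174.99125 µg/mL·h

AUC = 175 µg/mL·h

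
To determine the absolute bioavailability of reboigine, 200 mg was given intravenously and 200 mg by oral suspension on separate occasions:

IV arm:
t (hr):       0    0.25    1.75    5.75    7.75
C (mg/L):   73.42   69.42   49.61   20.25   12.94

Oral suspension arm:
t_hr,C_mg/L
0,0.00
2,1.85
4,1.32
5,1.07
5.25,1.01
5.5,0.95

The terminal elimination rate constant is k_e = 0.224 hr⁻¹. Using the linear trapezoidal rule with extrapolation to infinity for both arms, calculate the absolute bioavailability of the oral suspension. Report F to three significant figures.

F = 0.0324

Trapezoidal AUC_0→7.75 (IV):
  [0→0.25]: (73.42+69.42)/2 × 0.25 = 17.855
  [0.25→1.75]: (69.42+49.61)/2 × 1.5 = 89.2725
  [1.75→5.75]: (49.61+20.25)/2 × 4 = 139.72
  [5.75→7.75]: (20.25+12.94)/2 × 2 = 33.19
  Sum = 280.0375 mg/L·hr
IV tail: 12.94/0.224 = 57.768; AUC_iv,0→∞ = 280.0375 + 57.768 = 337.8055 mg/L·hr
Trapezoidal AUC_0→5.5 (oral suspension):
  [0→2]: (0.00+1.85)/2 × 2 = 1.85
  [2→4]: (1.85+1.32)/2 × 2 = 3.17
  [4→5]: (1.32+1.07)/2 × 1 = 1.195
  [5→5.25]: (1.07+1.01)/2 × 0.25 = 0.26
  [5.25→5.5]: (1.01+0.95)/2 × 0.25 = 0.245
  Sum = 6.72 mg/L·hr
oral suspension tail: 0.95/0.224 = 4.241; AUC_ev,0→∞ = 6.72 + 4.241 = 10.961 mg/L·hr
F = (AUC_ev/D_ev)/(AUC_iv/D_iv) = (10.961/200)/(337.8055/200) = 0.054805/1.6890275 = 0.0324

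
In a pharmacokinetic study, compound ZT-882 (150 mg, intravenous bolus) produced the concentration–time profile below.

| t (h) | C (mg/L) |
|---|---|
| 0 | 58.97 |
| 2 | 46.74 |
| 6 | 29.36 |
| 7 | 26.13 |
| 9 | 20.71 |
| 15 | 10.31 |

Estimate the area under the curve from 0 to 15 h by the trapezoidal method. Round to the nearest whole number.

AUC = 426 mg/L·h

Trapezoidal AUC_0→15:
  [0→2]: (58.97+46.74)/2 × 2 = 105.71
  [2→6]: (46.74+29.36)/2 × 4 = 152.2
  [6→7]: (29.36+26.13)/2 × 1 = 27.745
  [7→9]: (26.13+20.71)/2 × 2 = 46.84
  [9→15]: (20.71+10.31)/2 × 6 = 93.06
  Sum = 425.555 mg/L·h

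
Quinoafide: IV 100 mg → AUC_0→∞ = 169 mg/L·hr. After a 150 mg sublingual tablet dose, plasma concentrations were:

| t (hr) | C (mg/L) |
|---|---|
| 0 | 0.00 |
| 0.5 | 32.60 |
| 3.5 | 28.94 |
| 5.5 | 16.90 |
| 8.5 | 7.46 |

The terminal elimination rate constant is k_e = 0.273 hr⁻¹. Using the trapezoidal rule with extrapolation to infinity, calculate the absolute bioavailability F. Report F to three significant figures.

Trapezoidal AUC_0→8.5 (sublingual tablet):
  [0→0.5]: (0.00+32.60)/2 × 0.5 = 8.15
  [0.5→3.5]: (32.60+28.94)/2 × 3 = 92.31
  [3.5→5.5]: (28.94+16.90)/2 × 2 = 45.84
  [5.5→8.5]: (16.90+7.46)/2 × 3 = 36.54
  Sum = 182.84 mg/L·hr
Tail: C_last/k_e = 7.46/0.273 = 27.326
AUC_0→∞ (sublingual tablet) = 182.84 + 27.326 = 210.166 mg/L·hr
F = (AUC_ev/D_ev)/(AUC_iv/D_iv) = (210.166/150)/(169/100) = 1.40111/1.69 = 0.8291

F = 0.829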